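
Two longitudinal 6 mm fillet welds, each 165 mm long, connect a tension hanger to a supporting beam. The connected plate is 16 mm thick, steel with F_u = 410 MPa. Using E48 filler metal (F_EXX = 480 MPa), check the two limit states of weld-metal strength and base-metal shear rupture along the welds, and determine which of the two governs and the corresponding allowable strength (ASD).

t_e = 0.707 × 6 = 4.242 mm; L = 330 mm.
Weld metal: R_n/Ω = (1/2.0) × 0.6 × 480 × 4.242 × 330 × 10⁻³ = 201.6 kN.
Base metal (shear rupture): R_n/Ω = (1/2.0) × 0.6 × 410 × 16 × 330 × 10⁻³ = 649.4 kN.
Governing: weld metal.

R_n/Ω ≈ 202 kN (weld metal governs)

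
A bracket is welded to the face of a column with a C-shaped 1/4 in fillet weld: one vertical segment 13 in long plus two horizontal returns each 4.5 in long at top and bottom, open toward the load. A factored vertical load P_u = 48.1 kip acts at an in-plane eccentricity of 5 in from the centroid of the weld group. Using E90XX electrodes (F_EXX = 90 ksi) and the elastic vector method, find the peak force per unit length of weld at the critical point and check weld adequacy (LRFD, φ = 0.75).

f_max ≈ 4.44 kip/in; adequate

Total weld length L_w = 22 in. Treat welds as unit-width lines.
Centroid: x̄ = 2×4.5×2.25 / 22 = 0.9205 in from the vertical weld.
Polar moment about centroid: J = I_x + I_y = [13³/12 + 2×4.5×6.5²] + [13×0.9205² + 2(4.5³/12 + 4.5×1.33²)] = 605.4 in³.
Direct shear f_v = P/L_w = 48.1 / 22 = 2.186 kip/in (vertical).
Torsion M = P·e = 48.1 × 5 = 240.5 kip·in.
Critical point at (x, y) = (3.58, 6.5) from centroid. f_tx = M·y/J = 2.582 kip/in; f_ty = M·x/J = 1.422 kip/in.
Resultant f_max = √[f_tx² + (f_v + f_ty)²] = √[2.582² + (2.186 + 1.422)²] = 4.437 kip/in.
Capacity per unit length: φr_n = 0.75 × 0.6 × 90 × (0.707 × 0.25) = 7.158 kip/in.
4.437 ≤ 7.158 → adequate.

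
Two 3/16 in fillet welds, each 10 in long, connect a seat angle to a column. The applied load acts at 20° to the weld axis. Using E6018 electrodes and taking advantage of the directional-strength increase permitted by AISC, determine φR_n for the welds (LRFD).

φR_n ≈ 78.7 kips

E60XX → F_EXX = 60 ksi.
t_e = 0.707 × 0.1875 = 0.1326 in; A_we = 0.1326 × 20 = 2.651 in².
Directional factor: 1.0 + 0.5 sin^1.5(20°) = 1.1.
F_nw = 0.6 × 60 × 1.1 = 39.6 ksi.
φR_n = 0.75 × 39.6 × 2.651 = 78.74 kips.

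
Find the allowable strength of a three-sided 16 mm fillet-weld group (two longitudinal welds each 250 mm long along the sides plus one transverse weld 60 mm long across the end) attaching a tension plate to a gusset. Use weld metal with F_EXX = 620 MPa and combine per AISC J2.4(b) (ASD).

t_e = 0.707 × 16 = 11.31 mm.
R_nwl = 0.6 × 620 × 11.31 × 500 × 10⁻³ = 2104 kN (longitudinal, 2 welds).
R_nwt = 0.6 × 620 × 11.31 × 60 × 10⁻³ = 252.5 kN (transverse, base value).
(i) R_nwl + R_nwt = 2357 kN; (ii) 0.85 R_nwl + 1.5 R_nwt = 2167 kN.
R_n = max = 2357 kN [governs: (i)]; R_n/Ω = 1178 kN.

R_n/Ω ≈ 1180 kN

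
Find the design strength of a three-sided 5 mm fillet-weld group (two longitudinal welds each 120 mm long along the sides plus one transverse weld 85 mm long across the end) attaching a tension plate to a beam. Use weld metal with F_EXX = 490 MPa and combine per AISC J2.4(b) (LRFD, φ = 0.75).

t_e = 0.707 × 5 = 3.535 mm.
R_nwl = 0.6 × 490 × 3.535 × 240 × 10⁻³ = 249.4 kN (longitudinal, 2 welds).
R_nwt = 0.6 × 490 × 3.535 × 85 × 10⁻³ = 88.34 kN (transverse, base value).
(i) R_nwl + R_nwt = 337.8 kN; (ii) 0.85 R_nwl + 1.5 R_nwt = 344.5 kN.
R_n = max = 344.5 kN [governs: (ii)]; φR_n = 258.4 kN.

φR_n ≈ 258 kN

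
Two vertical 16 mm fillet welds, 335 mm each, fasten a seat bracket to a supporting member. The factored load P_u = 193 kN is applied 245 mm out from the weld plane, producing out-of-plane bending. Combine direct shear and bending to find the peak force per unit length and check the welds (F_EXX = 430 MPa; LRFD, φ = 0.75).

L_w = 2 × 335 = 670 mm; section modulus (unit throat) S = 2 × L²/6 = 37410 mm².
Direct shear f_v = P/L_w = 193×10³/670 = 288.1 N/mm.
Moment M = P × e = 193×10³ × 245 = 47285000 N·mm; bending f_b = M/S = 1264 N/mm.
f_max = √(f_v² + f_b²) = √(288.1² + 1264²) = 1296 N/mm.
φr_n = 0.75 × 0.6 × 430 × (0.707 × 16) = 2189 N/mm → adequate.

f_max ≈ 1300 N/mm; adequate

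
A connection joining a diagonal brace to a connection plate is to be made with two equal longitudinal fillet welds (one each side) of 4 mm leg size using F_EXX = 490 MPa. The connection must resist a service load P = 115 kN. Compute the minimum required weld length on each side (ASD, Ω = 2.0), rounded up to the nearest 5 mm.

L = 140 mm on each side

Throat t_e = 0.707 × 4 = 2.828 mm.
r_n/Ω = (0.6 × 490 × 2.828) / 2.0 = 415.7 N/mm = 0.4157 kN/mm.
L_req = P / (r_n/Ω) = 115 / 0.4157 = 276.6 mm total.
Per side: 276.6 / 2 = 138.3 mm.
Round up → use L = 140 mm on each side.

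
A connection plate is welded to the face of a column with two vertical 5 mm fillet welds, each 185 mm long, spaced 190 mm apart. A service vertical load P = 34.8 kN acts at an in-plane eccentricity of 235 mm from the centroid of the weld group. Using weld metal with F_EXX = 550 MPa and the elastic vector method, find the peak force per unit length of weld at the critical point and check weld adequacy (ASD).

Total weld length L_w = 370 mm. Treat welds as unit-width lines.
Polar moment about centroid: J = 2[d³/12 + d(b/2)²] = 2[185³/12 + 185×95²] = 4395000 mm³.
Direct shear f_v = P/L_w = 34.8×10³ / 370 = 94.05 N/mm (vertical).
Torsion M = P·e = 34.8×10³ × 235 = 8178000 N·mm.
Critical point at (x, y) = (95, 92.5) from centroid. f_tx = M·y/J = 172.1 N/mm; f_ty = M·x/J = 176.8 N/mm.
Resultant f_max = √[f_tx² + (f_v + f_ty)²] = √[172.1² + (94.05 + 176.8)²] = 320.9 N/mm.
Capacity per unit length: r_n/Ω = (1/2.0) × 0.6 × 550 × (0.707 × 5) = 583.3 N/mm.
320.9 ≤ 583.3 → adequate.

f_max ≈ 321 N/mm; adequate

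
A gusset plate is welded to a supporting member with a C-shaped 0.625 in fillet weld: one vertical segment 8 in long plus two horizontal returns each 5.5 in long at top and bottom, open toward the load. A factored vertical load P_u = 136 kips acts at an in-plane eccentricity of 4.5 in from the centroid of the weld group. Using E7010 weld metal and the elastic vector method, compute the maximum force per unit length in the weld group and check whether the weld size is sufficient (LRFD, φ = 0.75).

f_max ≈ 17.9 kip/in; NOT adequate

E70XX → F_EXX = 70 ksi.
Total weld length L_w = 19 in. Treat welds as unit-width lines.
Centroid: x̄ = 2×5.5×2.75 / 19 = 1.592 in from the vertical weld.
Polar moment about centroid: J = I_x + I_y = [8³/12 + 2×5.5×4²] + [8×1.592² + 2(5.5³/12 + 5.5×1.158²)] = 281.4 in³.
Direct shear f_v = P/L_w = 136 / 19 = 7.158 kip/in (vertical).
Torsion M = P·e = 136 × 4.5 = 612 kip·in.
Critical point at (x, y) = (3.908, 4) from centroid. f_tx = M·y/J = 8.699 kip/in; f_ty = M·x/J = 8.498 kip/in.
Resultant f_max = √[f_tx² + (f_v + f_ty)²] = √[8.699² + (7.158 + 8.498)²] = 17.91 kip/in.
Capacity per unit length: φr_n = 0.75 × 0.6 × 70 × (0.707 × 0.625) = 13.92 kip/in.
17.91 > 13.92 → NOT adequate.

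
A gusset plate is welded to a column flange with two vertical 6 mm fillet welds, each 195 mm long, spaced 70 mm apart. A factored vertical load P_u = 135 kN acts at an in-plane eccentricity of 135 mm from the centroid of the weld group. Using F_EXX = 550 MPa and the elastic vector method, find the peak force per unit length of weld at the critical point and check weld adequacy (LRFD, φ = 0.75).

f_max ≈ 1260 N/mm; NOT adequate

Total weld length L_w = 390 mm. Treat welds as unit-width lines.
Polar moment about centroid: J = 2[d³/12 + d(b/2)²] = 2[195³/12 + 195×35²] = 1714000 mm³.
Direct shear f_v = P/L_w = 135×10³ / 390 = 346.2 N/mm (vertical).
Torsion M = P·e = 135×10³ × 135 = 18225000 N·mm.
Critical point at (x, y) = (35, 97.5) from centroid. f_tx = M·y/J = 1037 N/mm; f_ty = M·x/J = 372.3 N/mm.
Resultant f_max = √[f_tx² + (f_v + f_ty)²] = √[1037² + (346.2 + 372.3)²] = 1262 N/mm.
Capacity per unit length: φr_n = 0.75 × 0.6 × 550 × (0.707 × 6) = 1050 N/mm.
1262 > 1050 → NOT adequate.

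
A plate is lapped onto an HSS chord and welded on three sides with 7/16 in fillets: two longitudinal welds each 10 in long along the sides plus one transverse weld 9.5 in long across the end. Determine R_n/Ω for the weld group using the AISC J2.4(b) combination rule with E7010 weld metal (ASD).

R_n/Ω ≈ 203 kips

E70XX → F_EXX = 70 ksi.
t_e = 0.707 × 0.4375 = 0.3093 in.
R_nwl = 0.6 × 70 × 0.3093 × 20 = 259.8 kips (longitudinal, 2 welds).
R_nwt = 0.6 × 70 × 0.3093 × 9.5 = 123.4 kips (transverse, base value).
(i) R_nwl + R_nwt = 383.2 kips; (ii) 0.85 R_nwl + 1.5 R_nwt = 406 kips.
R_n = max = 406 kips [governs: (ii)]; R_n/Ω = 203 kips.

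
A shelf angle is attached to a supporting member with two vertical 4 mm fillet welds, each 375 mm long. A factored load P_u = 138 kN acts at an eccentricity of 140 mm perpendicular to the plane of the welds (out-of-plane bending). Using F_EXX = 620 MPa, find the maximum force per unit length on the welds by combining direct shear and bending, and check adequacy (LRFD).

f_max ≈ 451 N/mm; adequate

L_w = 2 × 375 = 750 mm; section modulus (unit throat) S = 2 × L²/6 = 46880 mm².
Direct shear f_v = P/L_w = 138×10³/750 = 184 N/mm.
Moment M = P × e = 138×10³ × 140 = 19320000 N·mm; bending f_b = M/S = 412.2 N/mm.
f_max = √(f_v² + f_b²) = √(184² + 412.2²) = 451.4 N/mm.
φr_n = 0.75 × 0.6 × 620 × (0.707 × 4) = 789 N/mm → adequate.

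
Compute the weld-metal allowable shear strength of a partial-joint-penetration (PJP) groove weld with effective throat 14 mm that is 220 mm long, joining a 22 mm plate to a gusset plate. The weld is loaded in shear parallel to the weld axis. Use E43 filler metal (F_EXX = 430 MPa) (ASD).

R_n/Ω ≈ 397 kN

Effective throat (given) t_e = 14 mm.
A_we = 14 × 220 = 3080 mm².
F_nw = 0.6 F_EXX = 258 MPa.
R_n/Ω = (258 × 3080) / 2.0 × 10⁻³ = 397.3 kN.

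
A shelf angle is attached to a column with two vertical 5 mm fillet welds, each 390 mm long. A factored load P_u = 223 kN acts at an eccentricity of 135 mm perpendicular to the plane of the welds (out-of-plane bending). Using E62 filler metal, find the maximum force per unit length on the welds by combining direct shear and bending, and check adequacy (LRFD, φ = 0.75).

E62XX → F_EXX = 620 MPa.
L_w = 2 × 390 = 780 mm; section modulus (unit throat) S = 2 × L²/6 = 50700 mm².
Direct shear f_v = P/L_w = 223×10³/780 = 285.9 N/mm.
Moment M = P × e = 223×10³ × 135 = 30105000 N·mm; bending f_b = M/S = 593.8 N/mm.
f_max = √(f_v² + f_b²) = √(285.9² + 593.8²) = 659 N/mm.
φr_n = 0.75 × 0.6 × 620 × (0.707 × 5) = 986.3 N/mm → adequate.

f_max ≈ 659 N/mm; adequate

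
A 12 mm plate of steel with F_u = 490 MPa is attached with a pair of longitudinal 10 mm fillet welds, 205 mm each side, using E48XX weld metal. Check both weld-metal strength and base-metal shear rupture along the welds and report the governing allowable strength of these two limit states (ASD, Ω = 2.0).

R_n/Ω ≈ 417 kN (weld metal governs)

E48XX → F_EXX = 480 MPa.
t_e = 0.707 × 10 = 7.07 mm; L = 410 mm.
Weld metal: R_n/Ω = (1/2.0) × 0.6 × 480 × 7.07 × 410 × 10⁻³ = 417.4 kN.
Base metal (shear rupture): R_n/Ω = (1/2.0) × 0.6 × 490 × 12 × 410 × 10⁻³ = 723.2 kN.
Governing: weld metal.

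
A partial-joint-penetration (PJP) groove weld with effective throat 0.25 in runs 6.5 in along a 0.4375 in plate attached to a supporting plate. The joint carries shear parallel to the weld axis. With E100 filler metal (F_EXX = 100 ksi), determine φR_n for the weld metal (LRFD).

Effective throat (given) t_e = 0.25 in.
A_we = 0.25 × 6.5 = 1.625 in².
F_nw = 0.6 F_EXX = 60 ksi.
φR_n = 0.75 × 60 × 1.625 = 73.12 kips.

φR_n ≈ 73.1 kips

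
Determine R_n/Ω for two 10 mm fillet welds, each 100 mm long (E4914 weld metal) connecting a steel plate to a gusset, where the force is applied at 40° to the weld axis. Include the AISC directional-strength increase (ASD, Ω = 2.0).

R_n/Ω ≈ 261 kN

E49XX → F_EXX = 490 MPa.
t_e = 0.707 × 10 = 7.07 mm; A_we = 7.07 × 200 = 1414 mm².
Directional factor: 1.0 + 0.5 sin^1.5(40°) = 1.258.
F_nw = 0.6 × 490 × 1.258 = 369.8 MPa.
R_n/Ω = (369.8 × 1414) / 2.0 × 10⁻³ = 261.4 kN.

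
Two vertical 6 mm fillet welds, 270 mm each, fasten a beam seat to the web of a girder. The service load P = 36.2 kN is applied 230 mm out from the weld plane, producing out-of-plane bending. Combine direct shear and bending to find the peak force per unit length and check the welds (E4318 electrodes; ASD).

E43XX → F_EXX = 430 MPa.
L_w = 2 × 270 = 540 mm; section modulus (unit throat) S = 2 × L²/6 = 24300 mm².
Direct shear f_v = P/L_w = 36.2×10³/540 = 67.04 N/mm.
Moment M = P × e = 36.2×10³ × 230 = 8326000 N·mm; bending f_b = M/S = 342.6 N/mm.
f_max = √(f_v² + f_b²) = √(67.04² + 342.6²) = 349.1 N/mm.
r_n/Ω = (1/2.0) × 0.6 × 430 × (0.707 × 6) = 547.2 N/mm → adequate.

f_max ≈ 349 N/mm; adequate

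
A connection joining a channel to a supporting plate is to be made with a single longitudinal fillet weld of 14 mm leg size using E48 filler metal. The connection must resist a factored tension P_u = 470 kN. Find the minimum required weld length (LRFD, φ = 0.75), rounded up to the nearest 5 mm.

E48XX → F_EXX = 480 MPa.
Throat t_e = 0.707 × 14 = 9.898 mm.
φr_n = 0.75 × 0.6 × 480 × 9.898 × 10⁻³ = 2.138 kN/mm.
L_req = P_u / φr_n = 470 / 2.138 = 219.8 mm total.
Round up → use L = 220 mm.

L = 220 mm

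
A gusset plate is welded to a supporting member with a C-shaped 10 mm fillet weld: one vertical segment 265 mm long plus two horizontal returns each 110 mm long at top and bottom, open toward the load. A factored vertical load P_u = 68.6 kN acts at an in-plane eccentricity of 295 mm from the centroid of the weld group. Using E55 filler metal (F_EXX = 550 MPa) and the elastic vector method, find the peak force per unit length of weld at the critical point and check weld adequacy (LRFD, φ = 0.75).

f_max ≈ 619 N/mm; adequate

Total weld length L_w = 485 mm. Treat welds as unit-width lines.
Centroid: x̄ = 2×110×55 / 485 = 24.95 mm from the vertical weld.
Polar moment about centroid: J = I_x + I_y = [265³/12 + 2×110×132.5²] + [265×24.95² + 2(110³/12 + 110×30.05²)] = 5999000 mm³.
Direct shear f_v = P/L_w = 68.6×10³ / 485 = 141.4 N/mm (vertical).
Torsion M = P·e = 68.6×10³ × 295 = 20237000 N·mm.
Critical point at (x, y) = (85.05, 132.5) from centroid. f_tx = M·y/J = 447 N/mm; f_ty = M·x/J = 286.9 N/mm.
Resultant f_max = √[f_tx² + (f_v + f_ty)²] = √[447² + (141.4 + 286.9)²] = 619.1 N/mm.
Capacity per unit length: φr_n = 0.75 × 0.6 × 550 × (0.707 × 10) = 1750 N/mm.
619.1 ≤ 1750 → adequate.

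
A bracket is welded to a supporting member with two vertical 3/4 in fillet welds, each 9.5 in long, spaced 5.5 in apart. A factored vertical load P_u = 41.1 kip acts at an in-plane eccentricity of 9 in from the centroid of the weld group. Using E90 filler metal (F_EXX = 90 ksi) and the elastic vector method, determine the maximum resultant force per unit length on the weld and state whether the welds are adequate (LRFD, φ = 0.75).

f_max ≈ 8.38 kip/in; adequate

Total weld length L_w = 19 in. Treat welds as unit-width lines.
Polar moment about centroid: J = 2[d³/12 + d(b/2)²] = 2[9.5³/12 + 9.5×2.75²] = 286.6 in³.
Direct shear f_v = P/L_w = 41.1 / 19 = 2.163 kip/in (vertical).
Torsion M = P·e = 41.1 × 9 = 369.9 kip·in.
Critical point at (x, y) = (2.75, 4.75) from centroid. f_tx = M·y/J = 6.131 kip/in; f_ty = M·x/J = 3.549 kip/in.
Resultant f_max = √[f_tx² + (f_v + f_ty)²] = √[6.131² + (2.163 + 3.549)²] = 8.38 kip/in.
Capacity per unit length: φr_n = 0.75 × 0.6 × 90 × (0.707 × 0.75) = 21.48 kip/in.
8.38 ≤ 21.48 → adequate.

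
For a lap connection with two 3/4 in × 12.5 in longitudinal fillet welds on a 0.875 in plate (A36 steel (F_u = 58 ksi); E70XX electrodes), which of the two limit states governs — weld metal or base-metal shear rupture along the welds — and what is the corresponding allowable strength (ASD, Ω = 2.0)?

R_n/Ω ≈ 278 kips (weld metal governs)

E70XX → F_EXX = 70 ksi.
t_e = 0.707 × 0.75 = 0.5302 in; L = 25 in.
Weld metal: R_n/Ω = (1/2.0) × 0.6 × 70 × 0.5302 × 25 = 278.4 kips.
Base metal (shear rupture): R_n/Ω = (1/2.0) × 0.6 × 58 × 0.875 × 25 = 380.6 kips.
Governing: weld metal.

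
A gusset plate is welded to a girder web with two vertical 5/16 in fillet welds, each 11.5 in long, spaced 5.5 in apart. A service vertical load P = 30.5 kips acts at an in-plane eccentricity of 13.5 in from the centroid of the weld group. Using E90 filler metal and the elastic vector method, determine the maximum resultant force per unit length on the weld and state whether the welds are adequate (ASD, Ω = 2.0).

E90XX → F_EXX = 90 ksi.
Total weld length L_w = 23 in. Treat welds as unit-width lines.
Polar moment about centroid: J = 2[d³/12 + d(b/2)²] = 2[11.5³/12 + 11.5×2.75²] = 427.4 in³.
Direct shear f_v = P/L_w = 30.5 / 23 = 1.326 kip/in (vertical).
Torsion M = P·e = 30.5 × 13.5 = 411.75 kip·in.
Critical point at (x, y) = (2.75, 5.75) from centroid. f_tx = M·y/J = 5.539 kip/in; f_ty = M·x/J = 2.649 kip/in.
Resultant f_max = √[f_tx² + (f_v + f_ty)²] = √[5.539² + (1.326 + 2.649)²] = 6.818 kip/in.
Capacity per unit length: r_n/Ω = (1/2.0) × 0.6 × 90 × (0.707 × 0.3125) = 5.965 kip/in.
6.818 > 5.965 → NOT adequate.

f_max ≈ 6.82 kip/in; NOT adequate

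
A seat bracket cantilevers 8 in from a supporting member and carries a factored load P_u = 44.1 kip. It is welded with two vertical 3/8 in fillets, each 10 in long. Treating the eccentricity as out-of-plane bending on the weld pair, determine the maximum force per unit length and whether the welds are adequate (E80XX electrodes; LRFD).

E80XX → F_EXX = 80 ksi.
L_w = 2 × 10 = 20 in; section modulus (unit throat) S = 2 × L²/6 = 33.33 in².
Direct shear f_v = P/L_w = 44.1/20 = 2.205 kip/in.
Moment M = P × e = 44.1 × 8 = 352.8 kip·in; bending f_b = M/S = 10.58 kip/in.
f_max = √(f_v² + f_b²) = √(2.205² + 10.58²) = 10.81 kip/in.
φr_n = 0.75 × 0.6 × 80 × (0.707 × 0.375) = 9.544 kip/in → NOT adequate.

f_max ≈ 10.8 kip/in; NOT adequate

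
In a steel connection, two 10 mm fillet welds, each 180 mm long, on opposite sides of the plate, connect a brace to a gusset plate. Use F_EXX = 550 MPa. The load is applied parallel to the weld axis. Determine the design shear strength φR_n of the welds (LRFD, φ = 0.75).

Effective throat t_e = 0.707 × 10 = 7.07 mm.
Total length L = 360 mm; A_we = 7.07 × 360 = 2545 mm².
F_nw = 0.6 F_EXX = 0.6 × 550 = 330 MPa.
φR_n = 0.75 × 330 × 2545 × 10⁻³ = 629.9 kN.

φR_n ≈ 630 kN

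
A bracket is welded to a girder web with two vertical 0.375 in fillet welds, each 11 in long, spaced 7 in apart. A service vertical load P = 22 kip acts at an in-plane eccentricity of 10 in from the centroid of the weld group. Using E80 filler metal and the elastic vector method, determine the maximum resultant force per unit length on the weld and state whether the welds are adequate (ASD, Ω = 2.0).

E80XX → F_EXX = 80 ksi.
Total weld length L_w = 22 in. Treat welds as unit-width lines.
Polar moment about centroid: J = 2[d³/12 + d(b/2)²] = 2[11³/12 + 11×3.5²] = 491.3 in³.
Direct shear f_v = P/L_w = 22 / 22 = 1 kip/in (vertical).
Torsion M = P·e = 22 × 10 = 220 kip·in.
Critical point at (x, y) = (3.5, 5.5) from centroid. f_tx = M·y/J = 2.463 kip/in; f_ty = M·x/J = 1.567 kip/in.
Resultant f_max = √[f_tx² + (f_v + f_ty)²] = √[2.463² + (1 + 1.567)²] = 3.557 kip/in.
Capacity per unit length: r_n/Ω = (1/2.0) × 0.6 × 80 × (0.707 × 0.375) = 6.363 kip/in.
3.557 ≤ 6.363 → adequate.

f_max ≈ 3.56 kip/in; adequate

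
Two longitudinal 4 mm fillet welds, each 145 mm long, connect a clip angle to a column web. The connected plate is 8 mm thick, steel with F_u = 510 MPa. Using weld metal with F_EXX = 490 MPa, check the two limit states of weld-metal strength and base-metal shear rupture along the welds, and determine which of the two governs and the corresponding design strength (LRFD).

t_e = 0.707 × 4 = 2.828 mm; L = 290 mm.
Weld metal: φR_n = 0.75 × 0.6 × 490 × 2.828 × 290 × 10⁻³ = 180.8 kN.
Base metal (shear rupture): φR_n = 0.75 × 0.6 × 510 × 8 × 290 × 10⁻³ = 532.4 kN.
Governing: weld metal.

φR_n ≈ 181 kN (weld metal governs)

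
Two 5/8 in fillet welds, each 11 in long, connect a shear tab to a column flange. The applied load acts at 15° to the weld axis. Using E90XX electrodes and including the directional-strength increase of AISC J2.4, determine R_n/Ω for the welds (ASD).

E90XX → F_EXX = 90 ksi.
t_e = 0.707 × 0.625 = 0.4419 in; A_we = 0.4419 × 22 = 9.721 in².
Directional factor: 1.0 + 0.5 sin^1.5(15°) = 1.066.
F_nw = 0.6 × 90 × 1.066 = 57.56 ksi.
R_n/Ω = (57.56 × 9.721) / 2.0 = 279.8 kip.

R_n/Ω ≈ 280 kip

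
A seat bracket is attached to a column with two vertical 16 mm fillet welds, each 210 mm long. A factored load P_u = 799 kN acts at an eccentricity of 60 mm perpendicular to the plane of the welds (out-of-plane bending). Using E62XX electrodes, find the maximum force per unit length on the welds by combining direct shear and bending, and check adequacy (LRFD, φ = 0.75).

E62XX → F_EXX = 620 MPa.
L_w = 2 × 210 = 420 mm; section modulus (unit throat) S = 2 × L²/6 = 14700 mm².
Direct shear f_v = P/L_w = 799×10³/420 = 1902 N/mm.
Moment M = P × e = 799×10³ × 60 = 47940000 N·mm; bending f_b = M/S = 3261 N/mm.
f_max = √(f_v² + f_b²) = √(1902² + 3261²) = 3776 N/mm.
φr_n = 0.75 × 0.6 × 620 × (0.707 × 16) = 3156 N/mm → NOT adequate.

f_max ≈ 3780 N/mm; NOT adequate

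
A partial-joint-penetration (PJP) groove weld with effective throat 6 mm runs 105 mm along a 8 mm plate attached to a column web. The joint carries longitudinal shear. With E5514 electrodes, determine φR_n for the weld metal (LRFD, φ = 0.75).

E55XX → F_EXX = 550 MPa.
Effective throat (given) t_e = 6 mm.
A_we = 6 × 105 = 630 mm².
F_nw = 0.6 F_EXX = 330 MPa.
φR_n = 0.75 × 330 × 630 × 10⁻³ = 155.9 kN.

φR_n ≈ 156 kN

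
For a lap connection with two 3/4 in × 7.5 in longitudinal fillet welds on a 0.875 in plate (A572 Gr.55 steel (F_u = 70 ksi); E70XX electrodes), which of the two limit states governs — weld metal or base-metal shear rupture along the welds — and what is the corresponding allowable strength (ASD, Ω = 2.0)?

E70XX → F_EXX = 70 ksi.
t_e = 0.707 × 0.75 = 0.5302 in; L = 15 in.
Weld metal: R_n/Ω = (1/2.0) × 0.6 × 70 × 0.5302 × 15 = 167 kip.
Base metal (shear rupture): R_n/Ω = (1/2.0) × 0.6 × 70 × 0.875 × 15 = 275.6 kip.
Governing: weld metal.

R_n/Ω ≈ 167 kip (weld metal governs)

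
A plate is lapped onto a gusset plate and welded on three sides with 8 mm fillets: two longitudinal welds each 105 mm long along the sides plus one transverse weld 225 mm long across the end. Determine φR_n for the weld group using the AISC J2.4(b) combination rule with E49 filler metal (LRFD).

φR_n ≈ 644 kN

E49XX → F_EXX = 490 MPa.
t_e = 0.707 × 8 = 5.656 mm.
R_nwl = 0.6 × 490 × 5.656 × 210 × 10⁻³ = 349.2 kN (longitudinal, 2 welds).
R_nwt = 0.6 × 490 × 5.656 × 225 × 10⁻³ = 374.1 kN (transverse, base value).
(i) R_nwl + R_nwt = 723.3 kN; (ii) 0.85 R_nwl + 1.5 R_nwt = 858 kN.
R_n = max = 858 kN [governs: (ii)]; φR_n = 643.5 kN.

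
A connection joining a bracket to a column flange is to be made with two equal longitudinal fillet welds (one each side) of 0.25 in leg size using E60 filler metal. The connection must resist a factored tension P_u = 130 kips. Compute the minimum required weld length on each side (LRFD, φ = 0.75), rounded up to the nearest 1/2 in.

L = 14 in on each side

E60XX → F_EXX = 60 ksi.
Throat t_e = 0.707 × 0.25 = 0.1767 in.
φr_n = 0.75 × 0.6 × 60 × 0.1767 = 4.772 kips/in.
L_req = P_u / φr_n = 130 / 4.772 = 27.24 in total.
Per side: 27.24 / 2 = 13.62 in.
Round up → use L = 14 in on each side.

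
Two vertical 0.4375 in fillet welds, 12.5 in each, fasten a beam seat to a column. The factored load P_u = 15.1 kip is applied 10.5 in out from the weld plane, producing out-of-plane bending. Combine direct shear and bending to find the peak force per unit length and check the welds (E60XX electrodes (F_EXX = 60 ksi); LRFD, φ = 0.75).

f_max ≈ 3.1 kip/in; adequate

L_w = 2 × 12.5 = 25 in; section modulus (unit throat) S = 2 × L²/6 = 52.08 in².
Direct shear f_v = P/L_w = 15.1/25 = 0.604 kip/in.
Moment M = P × e = 15.1 × 10.5 = 158.55 kip·in; bending f_b = M/S = 3.044 kip/in.
f_max = √(f_v² + f_b²) = √(0.604² + 3.044²) = 3.104 kip/in.
φr_n = 0.75 × 0.6 × 60 × (0.707 × 0.4375) = 8.351 kip/in → adequate.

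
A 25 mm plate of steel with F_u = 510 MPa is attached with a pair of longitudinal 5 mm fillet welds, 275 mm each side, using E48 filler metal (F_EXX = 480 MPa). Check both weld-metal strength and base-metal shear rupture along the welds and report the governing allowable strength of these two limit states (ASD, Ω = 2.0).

R_n/Ω ≈ 280 kN (weld metal governs)

t_e = 0.707 × 5 = 3.535 mm; L = 550 mm.
Weld metal: R_n/Ω = (1/2.0) × 0.6 × 480 × 3.535 × 550 × 10⁻³ = 280 kN.
Base metal (shear rupture): R_n/Ω = (1/2.0) × 0.6 × 510 × 25 × 550 × 10⁻³ = 2104 kN.
Governing: weld metal.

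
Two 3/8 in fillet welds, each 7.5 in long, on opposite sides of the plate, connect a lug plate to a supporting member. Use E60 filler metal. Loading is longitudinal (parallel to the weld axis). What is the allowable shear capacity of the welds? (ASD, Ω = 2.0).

E60XX → F_EXX = 60 ksi.
Effective throat t_e = 0.707 × 0.375 = 0.2651 in.
Total length L = 15 in; A_we = 0.2651 × 15 = 3.977 in².
F_nw = 0.6 F_EXX = 0.6 × 60 = 36 ksi.
R_n = 36 × 3.977 = 143.2 kip; R_n/Ω = 143.2/2.0 = 71.58 kip.

R_n/Ω ≈ 71.6 kip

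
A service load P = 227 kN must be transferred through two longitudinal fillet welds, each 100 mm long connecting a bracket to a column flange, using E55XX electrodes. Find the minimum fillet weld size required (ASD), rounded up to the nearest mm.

E55XX → F_EXX = 550 MPa.
Total weld length L = 200 mm.
Required throat t_e = P × Ω / (0.6 F_EXX × L) = 227 × 2.0 / (0.6 × 550 × 200 × 10⁻³) = 6.879 mm.
Required leg w = t_e / 0.707 = 9.73 mm → use 10 mm.

w = 10 mm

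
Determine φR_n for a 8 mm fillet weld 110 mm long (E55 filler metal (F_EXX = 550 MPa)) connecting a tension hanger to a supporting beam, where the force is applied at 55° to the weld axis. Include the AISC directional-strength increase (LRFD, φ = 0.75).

t_e = 0.707 × 8 = 5.656 mm; A_we = 5.656 × 110 = 622.2 mm².
Directional factor: 1.0 + 0.5 sin^1.5(55°) = 1.371.
F_nw = 0.6 × 550 × 1.371 = 452.3 MPa.
φR_n = 0.75 × 452.3 × 622.2 × 10⁻³ = 211.1 kN.

φR_n ≈ 211 kN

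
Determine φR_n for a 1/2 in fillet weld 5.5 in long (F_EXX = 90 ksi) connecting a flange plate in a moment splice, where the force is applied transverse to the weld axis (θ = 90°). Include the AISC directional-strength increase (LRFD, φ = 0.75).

t_e = 0.707 × 0.5 = 0.3535 in; A_we = 0.3535 × 5.5 = 1.944 in².
Directional factor: 1.0 + 0.5 sin^1.5(90°) = 1.5.
F_nw = 0.6 × 90 × 1.5 = 81 ksi.
φR_n = 0.75 × 81 × 1.944 = 118.1 kip.

φR_n ≈ 118 kip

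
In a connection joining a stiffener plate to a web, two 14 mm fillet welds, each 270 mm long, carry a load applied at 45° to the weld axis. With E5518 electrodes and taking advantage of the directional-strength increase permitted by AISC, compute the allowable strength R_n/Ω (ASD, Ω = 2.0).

R_n/Ω ≈ 1140 kN

E55XX → F_EXX = 550 MPa.
t_e = 0.707 × 14 = 9.898 mm; A_we = 9.898 × 540 = 5345 mm².
Directional factor: 1.0 + 0.5 sin^1.5(45°) = 1.297.
F_nw = 0.6 × 550 × 1.297 = 428.1 MPa.
R_n/Ω = (428.1 × 5345) / 2.0 × 10⁻³ = 1144 kN.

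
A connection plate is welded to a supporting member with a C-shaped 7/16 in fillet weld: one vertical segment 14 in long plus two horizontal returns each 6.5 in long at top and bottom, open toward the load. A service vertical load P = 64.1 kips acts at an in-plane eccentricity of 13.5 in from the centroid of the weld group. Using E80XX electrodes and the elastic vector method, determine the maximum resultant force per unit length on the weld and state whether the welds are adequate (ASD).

E80XX → F_EXX = 80 ksi.
Total weld length L_w = 27 in. Treat welds as unit-width lines.
Centroid: x̄ = 2×6.5×3.25 / 27 = 1.565 in from the vertical weld.
Polar moment about centroid: J = I_x + I_y = [14³/12 + 2×6.5×7²] + [14×1.565² + 2(6.5³/12 + 6.5×1.685²)] = 982.6 in³.
Direct shear f_v = P/L_w = 64.1 / 27 = 2.374 kip/in (vertical).
Torsion M = P·e = 64.1 × 13.5 = 865.35 kip·in.
Critical point at (x, y) = (4.935, 7) from centroid. f_tx = M·y/J = 6.164 kip/in; f_ty = M·x/J = 4.346 kip/in.
Resultant f_max = √[f_tx² + (f_v + f_ty)²] = √[6.164² + (2.374 + 4.346)²] = 9.119 kip/in.
Capacity per unit length: r_n/Ω = (1/2.0) × 0.6 × 80 × (0.707 × 0.4375) = 7.423 kip/in.
9.119 > 7.423 → NOT adequate.

f_max ≈ 9.12 kip/in; NOT adequate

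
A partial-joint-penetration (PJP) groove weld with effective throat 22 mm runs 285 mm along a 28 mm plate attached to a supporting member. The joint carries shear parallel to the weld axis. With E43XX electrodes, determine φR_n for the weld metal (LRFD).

E43XX → F_EXX = 430 MPa.
Effective throat (given) t_e = 22 mm.
A_we = 22 × 285 = 6270 mm².
F_nw = 0.6 F_EXX = 258 MPa.
φR_n = 0.75 × 258 × 6270 × 10⁻³ = 1213 kN.

φR_n ≈ 1210 kN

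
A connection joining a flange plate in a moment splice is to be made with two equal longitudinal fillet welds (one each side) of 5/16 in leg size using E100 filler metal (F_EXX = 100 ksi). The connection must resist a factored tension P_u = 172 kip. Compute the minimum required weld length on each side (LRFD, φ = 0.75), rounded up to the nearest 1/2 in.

Throat t_e = 0.707 × 0.3125 = 0.2209 in.
φr_n = 0.75 × 0.6 × 100 × 0.2209 = 9.942 kip/in.
L_req = P_u / φr_n = 172 / 9.942 = 17.3 in total.
Per side: 17.3 / 2 = 8.65 in.
Round up → use L = 9 in on each side.

L = 9 in on each side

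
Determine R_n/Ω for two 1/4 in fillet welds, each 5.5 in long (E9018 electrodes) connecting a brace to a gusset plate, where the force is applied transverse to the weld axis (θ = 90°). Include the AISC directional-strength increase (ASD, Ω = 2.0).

R_n/Ω ≈ 78.7 kips

E90XX → F_EXX = 90 ksi.
t_e = 0.707 × 0.25 = 0.1767 in; A_we = 0.1767 × 11 = 1.944 in².
Directional factor: 1.0 + 0.5 sin^1.5(90°) = 1.5.
F_nw = 0.6 × 90 × 1.5 = 81 ksi.
R_n/Ω = (81 × 1.944) / 2.0 = 78.74 kips.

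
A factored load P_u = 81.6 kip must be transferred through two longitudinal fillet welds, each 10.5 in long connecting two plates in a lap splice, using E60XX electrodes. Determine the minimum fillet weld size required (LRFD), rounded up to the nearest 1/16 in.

w = 1/4 in

E60XX → F_EXX = 60 ksi.
Total weld length L = 21 in.
Required throat t_e = P_u / (φ × 0.6 F_EXX × L) = 81.6 / (0.75 × 0.6 × 60 × 21) = 0.1439 in.
Required leg w = t_e / 0.707 = 0.2036 in → use 1/4 in.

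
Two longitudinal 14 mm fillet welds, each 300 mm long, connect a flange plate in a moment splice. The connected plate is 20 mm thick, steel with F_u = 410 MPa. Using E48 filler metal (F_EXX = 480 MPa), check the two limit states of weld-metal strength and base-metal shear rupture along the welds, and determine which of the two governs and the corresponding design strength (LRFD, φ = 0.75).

φR_n ≈ 1280 kN (weld metal governs)

t_e = 0.707 × 14 = 9.898 mm; L = 600 mm.
Weld metal: φR_n = 0.75 × 0.6 × 480 × 9.898 × 600 × 10⁻³ = 1283 kN.
Base metal (shear rupture): φR_n = 0.75 × 0.6 × 410 × 20 × 600 × 10⁻³ = 2214 kN.
Governing: weld metal.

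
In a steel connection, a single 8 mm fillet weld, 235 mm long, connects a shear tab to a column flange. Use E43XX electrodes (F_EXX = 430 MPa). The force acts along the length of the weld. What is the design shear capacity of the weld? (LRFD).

Effective throat t_e = 0.707 × 8 = 5.656 mm.
Total length L = 235 mm; A_we = 5.656 × 235 = 1329 mm².
F_nw = 0.6 F_EXX = 0.6 × 430 = 258 MPa.
φR_n = 0.75 × 258 × 1329 × 10⁻³ = 257.2 kN.

φR_n ≈ 257 kN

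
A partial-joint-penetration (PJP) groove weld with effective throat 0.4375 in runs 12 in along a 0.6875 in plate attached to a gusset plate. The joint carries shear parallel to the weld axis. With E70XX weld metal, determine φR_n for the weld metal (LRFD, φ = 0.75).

φR_n ≈ 165 kips

E70XX → F_EXX = 70 ksi.
Effective throat (given) t_e = 0.4375 in.
A_we = 0.4375 × 12 = 5.25 in².
F_nw = 0.6 F_EXX = 42 ksi.
φR_n = 0.75 × 42 × 5.25 = 165.4 kips.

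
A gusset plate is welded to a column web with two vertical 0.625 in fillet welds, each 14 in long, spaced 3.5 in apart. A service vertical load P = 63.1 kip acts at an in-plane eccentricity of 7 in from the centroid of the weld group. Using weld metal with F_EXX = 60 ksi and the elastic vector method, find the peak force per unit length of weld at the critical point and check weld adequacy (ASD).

f_max ≈ 6.78 kip/in; adequate

Total weld length L_w = 28 in. Treat welds as unit-width lines.
Polar moment about centroid: J = 2[d³/12 + d(b/2)²] = 2[14³/12 + 14×1.75²] = 543.1 in³.
Direct shear f_v = P/L_w = 63.1 / 28 = 2.254 kip/in (vertical).
Torsion M = P·e = 63.1 × 7 = 441.7 kip·in.
Critical point at (x, y) = (1.75, 7) from centroid. f_tx = M·y/J = 5.693 kip/in; f_ty = M·x/J = 1.423 kip/in.
Resultant f_max = √[f_tx² + (f_v + f_ty)²] = √[5.693² + (2.254 + 1.423)²] = 6.777 kip/in.
Capacity per unit length: r_n/Ω = (1/2.0) × 0.6 × 60 × (0.707 × 0.625) = 7.954 kip/in.
6.777 ≤ 7.954 → adequate.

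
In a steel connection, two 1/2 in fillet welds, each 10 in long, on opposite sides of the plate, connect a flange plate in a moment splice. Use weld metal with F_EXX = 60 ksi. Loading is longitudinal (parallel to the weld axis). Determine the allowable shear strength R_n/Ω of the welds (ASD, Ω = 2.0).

R_n/Ω ≈ 127 kip

Effective throat t_e = 0.707 × 0.5 = 0.3535 in.
Total length L = 20 in; A_we = 0.3535 × 20 = 7.07 in².
F_nw = 0.6 F_EXX = 0.6 × 60 = 36 ksi.
R_n = 36 × 7.07 = 254.5 kip; R_n/Ω = 254.5/2.0 = 127.3 kip.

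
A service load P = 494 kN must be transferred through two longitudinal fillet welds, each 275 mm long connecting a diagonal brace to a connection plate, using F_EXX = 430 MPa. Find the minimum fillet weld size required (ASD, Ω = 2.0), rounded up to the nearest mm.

Total weld length L = 550 mm.
Required throat t_e = P × Ω / (0.6 F_EXX × L) = 494 × 2.0 / (0.6 × 430 × 550 × 10⁻³) = 6.963 mm.
Required leg w = t_e / 0.707 = 9.848 mm → use 10 mm.

w = 10 mm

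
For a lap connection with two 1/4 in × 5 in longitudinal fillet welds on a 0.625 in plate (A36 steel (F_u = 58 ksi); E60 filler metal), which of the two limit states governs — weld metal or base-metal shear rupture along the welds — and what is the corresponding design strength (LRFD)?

φR_n ≈ 47.7 kip (weld metal governs)

E60XX → F_EXX = 60 ksi.
t_e = 0.707 × 0.25 = 0.1767 in; L = 10 in.
Weld metal: φR_n = 0.75 × 0.6 × 60 × 0.1767 × 10 = 47.72 kip.
Base metal (shear rupture): φR_n = 0.75 × 0.6 × 58 × 0.625 × 10 = 163.1 kip.
Governing: weld metal.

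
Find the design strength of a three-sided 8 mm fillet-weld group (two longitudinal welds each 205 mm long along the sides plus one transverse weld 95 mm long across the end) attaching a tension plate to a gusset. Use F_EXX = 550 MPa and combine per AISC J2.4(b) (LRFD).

φR_n ≈ 707 kN

t_e = 0.707 × 8 = 5.656 mm.
R_nwl = 0.6 × 550 × 5.656 × 410 × 10⁻³ = 765.3 kN (longitudinal, 2 welds).
R_nwt = 0.6 × 550 × 5.656 × 95 × 10⁻³ = 177.3 kN (transverse, base value).
(i) R_nwl + R_nwt = 942.6 kN; (ii) 0.85 R_nwl + 1.5 R_nwt = 916.4 kN.
R_n = max = 942.6 kN [governs: (i)]; φR_n = 706.9 kN.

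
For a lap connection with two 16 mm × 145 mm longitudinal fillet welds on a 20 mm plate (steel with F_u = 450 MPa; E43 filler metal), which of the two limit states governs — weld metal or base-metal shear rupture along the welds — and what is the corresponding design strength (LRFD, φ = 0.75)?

E43XX → F_EXX = 430 MPa.
t_e = 0.707 × 16 = 11.31 mm; L = 290 mm.
Weld metal: φR_n = 0.75 × 0.6 × 430 × 11.31 × 290 × 10⁻³ = 634.8 kN.
Base metal (shear rupture): φR_n = 0.75 × 0.6 × 450 × 20 × 290 × 10⁻³ = 1174 kN.
Governing: weld metal.

φR_n ≈ 635 kN (weld metal governs)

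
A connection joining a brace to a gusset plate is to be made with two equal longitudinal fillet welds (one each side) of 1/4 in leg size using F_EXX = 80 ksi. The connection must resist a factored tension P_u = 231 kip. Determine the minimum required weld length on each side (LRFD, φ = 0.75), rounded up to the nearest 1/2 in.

L = 18.5 in on each side

Throat t_e = 0.707 × 0.25 = 0.1767 in.
φr_n = 0.75 × 0.6 × 80 × 0.1767 = 6.363 kip/in.
L_req = P_u / φr_n = 231 / 6.363 = 36.3 in total.
Per side: 36.3 / 2 = 18.15 in.
Round up → use L = 18.5 in on each side.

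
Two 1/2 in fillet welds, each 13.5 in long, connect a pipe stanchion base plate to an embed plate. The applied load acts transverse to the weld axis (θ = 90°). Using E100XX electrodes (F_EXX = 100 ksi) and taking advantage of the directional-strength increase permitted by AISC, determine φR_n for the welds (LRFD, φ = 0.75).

φR_n ≈ 644 kips

t_e = 0.707 × 0.5 = 0.3535 in; A_we = 0.3535 × 27 = 9.544 in².
Directional factor: 1.0 + 0.5 sin^1.5(90°) = 1.5.
F_nw = 0.6 × 100 × 1.5 = 90 ksi.
φR_n = 0.75 × 90 × 9.544 = 644.3 kips.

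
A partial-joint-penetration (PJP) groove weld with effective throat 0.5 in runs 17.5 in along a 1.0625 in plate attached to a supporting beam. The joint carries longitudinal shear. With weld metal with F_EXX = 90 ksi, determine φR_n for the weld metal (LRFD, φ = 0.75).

φR_n ≈ 354 kips

Effective throat (given) t_e = 0.5 in.
A_we = 0.5 × 17.5 = 8.75 in².
F_nw = 0.6 F_EXX = 54 ksi.
φR_n = 0.75 × 54 × 8.75 = 354.4 kips.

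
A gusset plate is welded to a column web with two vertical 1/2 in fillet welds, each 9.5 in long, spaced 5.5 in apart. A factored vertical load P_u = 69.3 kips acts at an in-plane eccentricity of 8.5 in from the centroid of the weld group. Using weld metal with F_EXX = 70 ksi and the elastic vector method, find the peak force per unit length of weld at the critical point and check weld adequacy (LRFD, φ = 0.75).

Total weld length L_w = 19 in. Treat welds as unit-width lines.
Polar moment about centroid: J = 2[d³/12 + d(b/2)²] = 2[9.5³/12 + 9.5×2.75²] = 286.6 in³.
Direct shear f_v = P/L_w = 69.3 / 19 = 3.647 kip/in (vertical).
Torsion M = P·e = 69.3 × 8.5 = 589.05 kip·in.
Critical point at (x, y) = (2.75, 4.75) from centroid. f_tx = M·y/J = 9.763 kip/in; f_ty = M·x/J = 5.652 kip/in.
Resultant f_max = √[f_tx² + (f_v + f_ty)²] = √[9.763² + (3.647 + 5.652)²] = 13.48 kip/in.
Capacity per unit length: φr_n = 0.75 × 0.6 × 70 × (0.707 × 0.5) = 11.14 kip/in.
13.48 > 11.14 → NOT adequate.

f_max ≈ 13.5 kip/in; NOT adequate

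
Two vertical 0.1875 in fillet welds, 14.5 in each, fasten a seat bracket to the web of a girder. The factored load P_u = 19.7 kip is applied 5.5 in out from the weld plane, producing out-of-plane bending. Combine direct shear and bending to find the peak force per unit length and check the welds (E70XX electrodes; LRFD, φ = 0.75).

E70XX → F_EXX = 70 ksi.
L_w = 2 × 14.5 = 29 in; section modulus (unit throat) S = 2 × L²/6 = 70.08 in².
Direct shear f_v = P/L_w = 19.7/29 = 0.6793 kip/in.
Moment M = P × e = 19.7 × 5.5 = 108.35 kip·in; bending f_b = M/S = 1.546 kip/in.
f_max = √(f_v² + f_b²) = √(0.6793² + 1.546²) = 1.689 kip/in.
φr_n = 0.75 × 0.6 × 70 × (0.707 × 0.1875) = 4.176 kip/in → adequate.

f_max ≈ 1.69 kip/in; adequate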